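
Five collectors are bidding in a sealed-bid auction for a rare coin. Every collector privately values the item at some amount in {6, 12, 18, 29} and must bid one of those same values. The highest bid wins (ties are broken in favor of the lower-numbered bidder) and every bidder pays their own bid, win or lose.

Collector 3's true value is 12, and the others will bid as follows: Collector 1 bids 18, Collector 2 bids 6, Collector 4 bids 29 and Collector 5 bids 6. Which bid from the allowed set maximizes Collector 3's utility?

Bid 6: loses but pays 6, utility -6.
Bid 12: loses but pays 12, utility -12.
Bid 18: loses but pays 18, utility -18.
Bid 29: wins, pays 29, utility 12 - 29 = -17.
The best choice is 6 with utility -6.

6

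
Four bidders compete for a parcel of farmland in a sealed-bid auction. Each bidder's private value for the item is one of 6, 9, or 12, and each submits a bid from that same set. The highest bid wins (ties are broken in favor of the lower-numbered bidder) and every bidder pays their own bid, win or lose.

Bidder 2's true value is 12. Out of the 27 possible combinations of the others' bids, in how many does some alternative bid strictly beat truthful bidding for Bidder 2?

Others bid (6, 6, 6): truth gives 0; bid 9 gives 3 > 0. Violating.
Others bid (6, 6, 9): truth gives 0; bid 9 gives 3 > 0. Violating.
Others bid (6, 9, 6): truth gives 0; bid 9 gives 3 > 0. Violating.
Others bid (6, 9, 9): truth gives 0; bid 9 gives 3 > 0. Violating.
Others bid (6, 6, 12): truth gives 0; no alternative beats it.
Others bid (6, 9, 12): truth gives 0; no alternative beats it.
(Checking all 27 profiles: 13 have a profitable deviation, 14 do not.)

13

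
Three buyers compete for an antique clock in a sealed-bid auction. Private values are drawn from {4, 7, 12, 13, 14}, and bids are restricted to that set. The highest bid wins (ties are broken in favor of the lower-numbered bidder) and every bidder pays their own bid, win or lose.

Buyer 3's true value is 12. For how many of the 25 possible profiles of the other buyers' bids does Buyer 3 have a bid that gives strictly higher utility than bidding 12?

Others bid (4, 4): truth gives 0; bid 7 gives 5 > 0. Violating.
Others bid (4, 12): truth gives -12; bid 13 gives -1 > -12. Violating.
Others bid (4, 13): truth gives -12; bid 14 gives -2 > -12. Violating.
Others bid (4, 14): truth gives -12; bid 4 gives -4 > -12. Violating.
Others bid (4, 7): truth gives 0; no alternative beats it.
Others bid (7, 4): truth gives 0; no alternative beats it.
(Checking all 25 profiles: 22 have a profitable deviation, 3 do not.)

22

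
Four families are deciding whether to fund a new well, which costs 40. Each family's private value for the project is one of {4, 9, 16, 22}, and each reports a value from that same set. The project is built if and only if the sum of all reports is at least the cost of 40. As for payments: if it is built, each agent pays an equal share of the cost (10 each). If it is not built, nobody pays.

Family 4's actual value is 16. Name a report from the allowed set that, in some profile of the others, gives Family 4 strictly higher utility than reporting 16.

22

Suppose Family 1 reports 4, Family 2 reports 9 and Family 3 reports 9.
Report 16: project not built, utility 0.
Report 22: project built, pays 10, utility 16 - 10 = 6.
So reporting 22 beats truth here (6 > 0).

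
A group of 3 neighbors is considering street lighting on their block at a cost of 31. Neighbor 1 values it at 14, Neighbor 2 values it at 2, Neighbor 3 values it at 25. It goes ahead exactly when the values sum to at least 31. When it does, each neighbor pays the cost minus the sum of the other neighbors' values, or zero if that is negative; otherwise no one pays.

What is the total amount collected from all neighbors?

19

Total value 41 ≥ cost 31, so it is built.
Neighbor 1: others sum to 27; max(0, 31 - 27) = 4.
Neighbor 2: others sum to 39; max(0, 31 - 39) = 0.
Neighbor 3: others sum to 16; max(0, 31 - 16) = 15.
Total collected = 4 + 0 + 15 = 19.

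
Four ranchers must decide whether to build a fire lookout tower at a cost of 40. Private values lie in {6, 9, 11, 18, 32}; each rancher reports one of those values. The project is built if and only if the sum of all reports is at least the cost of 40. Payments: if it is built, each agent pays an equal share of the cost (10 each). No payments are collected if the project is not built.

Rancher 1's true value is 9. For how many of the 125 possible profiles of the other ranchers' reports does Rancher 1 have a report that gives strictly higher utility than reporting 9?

10

Others report (6, 9, 18): truth gives -1; report 6 gives 0 > -1. Violating.
Others report (6, 18, 9): truth gives -1; report 6 gives 0 > -1. Violating.
Others report (9, 6, 18): truth gives -1; report 6 gives 0 > -1. Violating.
Others report (9, 11, 11): truth gives -1; report 6 gives 0 > -1. Violating.
Others report (6, 6, 6): truth gives 0; no alternative beats it.
Others report (6, 6, 9): truth gives 0; no alternative beats it.
(Checking all 125 profiles: 10 have a profitable deviation, 115 do not.)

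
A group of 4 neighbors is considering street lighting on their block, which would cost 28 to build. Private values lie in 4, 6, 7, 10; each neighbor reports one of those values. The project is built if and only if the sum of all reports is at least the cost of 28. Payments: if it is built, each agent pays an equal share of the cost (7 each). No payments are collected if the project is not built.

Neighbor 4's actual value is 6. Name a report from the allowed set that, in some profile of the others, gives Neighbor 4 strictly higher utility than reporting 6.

4

Suppose Neighbor 1 reports 6, Neighbor 2 reports 6 and Neighbor 3 reports 10.
Report 6: project built, pays 7, utility 6 - 7 = -1.
Report 4: project not built, utility 0.
So reporting 4 beats truth here (0 > -1).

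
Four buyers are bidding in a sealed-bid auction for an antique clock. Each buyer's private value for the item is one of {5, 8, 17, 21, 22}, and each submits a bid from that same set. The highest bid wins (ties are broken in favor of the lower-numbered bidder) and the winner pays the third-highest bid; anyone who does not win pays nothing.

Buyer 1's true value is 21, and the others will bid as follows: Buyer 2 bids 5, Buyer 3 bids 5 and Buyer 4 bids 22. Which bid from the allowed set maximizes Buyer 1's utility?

Bid 5: loses, pays 0, utility 0.
Bid 8: loses, pays 0, utility 0.
Bid 17: loses, pays 0, utility 0.
Bid 21: loses, pays 0, utility 0.
Bid 22: wins, pays 5, utility 21 - 5 = 16.
The best choice is 22 with utility 16.

22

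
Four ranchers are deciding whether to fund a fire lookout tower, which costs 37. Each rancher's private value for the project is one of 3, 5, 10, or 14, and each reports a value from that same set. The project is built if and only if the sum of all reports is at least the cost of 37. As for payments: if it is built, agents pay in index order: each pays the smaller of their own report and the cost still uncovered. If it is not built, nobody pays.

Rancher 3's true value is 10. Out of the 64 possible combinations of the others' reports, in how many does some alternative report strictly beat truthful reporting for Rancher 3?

Others report (5, 14, 14): truth gives 0; report 5 gives 5 > 0. Violating.
Others report (10, 10, 14): truth gives 0; report 3 gives 7 > 0. Violating.
Others report (10, 14, 10): truth gives 0; report 3 gives 7 > 0. Violating.
Others report (10, 14, 14): truth gives 0; report 3 gives 7 > 0. Violating.
Others report (3, 3, 3): truth gives 0; no alternative beats it.
Others report (3, 3, 5): truth gives 0; no alternative beats it.
(Checking all 64 profiles: 10 have a profitable deviation, 54 do not.)

10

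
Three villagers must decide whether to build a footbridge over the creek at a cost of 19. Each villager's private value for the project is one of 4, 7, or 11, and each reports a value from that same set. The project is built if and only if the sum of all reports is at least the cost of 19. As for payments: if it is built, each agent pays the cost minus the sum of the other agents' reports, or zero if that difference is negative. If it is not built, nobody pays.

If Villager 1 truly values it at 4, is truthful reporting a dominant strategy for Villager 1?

Check each profile of the others' reports and compare truth against every alternative report.
Others report (7, 7): truth gives 0, best alternative gives -1.
Others report (11, 11): truth gives 4, best alternative gives 4.
Others report (7, 11): truth gives 3, best alternative gives 3.
Others report (11, 7): truth gives 3, best alternative gives 3.
Others report (4, 4): truth gives 0, best alternative gives 0.
Others report (4, 7): truth gives 0, best alternative gives 0.
(Remaining 3 profiles checked similarly; truth is weakly best in each.)
In every case the truthful report is at least as good as any alternative, so it is a dominant strategy.

Yes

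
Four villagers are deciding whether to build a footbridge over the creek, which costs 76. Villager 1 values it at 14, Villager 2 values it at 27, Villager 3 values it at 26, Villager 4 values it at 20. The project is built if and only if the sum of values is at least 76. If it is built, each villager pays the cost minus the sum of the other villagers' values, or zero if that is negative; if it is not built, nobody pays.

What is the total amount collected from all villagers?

Total value 87 ≥ cost 76, so it is built.
Villager 1: others sum to 73; max(0, 76 - 73) = 3.
Villager 2: others sum to 60; max(0, 76 - 60) = 16.
Villager 3: others sum to 61; max(0, 76 - 61) = 15.
Villager 4: others sum to 67; max(0, 76 - 67) = 9.
Total collected = 3 + 16 + 15 + 9 = 43.

43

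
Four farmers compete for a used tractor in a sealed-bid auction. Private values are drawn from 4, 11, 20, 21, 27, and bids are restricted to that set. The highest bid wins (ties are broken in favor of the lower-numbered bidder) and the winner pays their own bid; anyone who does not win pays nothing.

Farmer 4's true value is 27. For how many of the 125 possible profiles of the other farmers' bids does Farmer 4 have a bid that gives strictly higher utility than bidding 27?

27

Others bid (4, 4, 4): truth gives 0; bid 11 gives 16 > 0. Violating.
Others bid (4, 4, 11): truth gives 0; bid 20 gives 7 > 0. Violating.
Others bid (4, 4, 20): truth gives 0; bid 21 gives 6 > 0. Violating.
Others bid (4, 11, 4): truth gives 0; bid 20 gives 7 > 0. Violating.
Others bid (4, 4, 21): truth gives 0; no alternative beats it.
Others bid (4, 4, 27): truth gives 0; no alternative beats it.
(Checking all 125 profiles: 27 have a profitable deviation, 98 do not.)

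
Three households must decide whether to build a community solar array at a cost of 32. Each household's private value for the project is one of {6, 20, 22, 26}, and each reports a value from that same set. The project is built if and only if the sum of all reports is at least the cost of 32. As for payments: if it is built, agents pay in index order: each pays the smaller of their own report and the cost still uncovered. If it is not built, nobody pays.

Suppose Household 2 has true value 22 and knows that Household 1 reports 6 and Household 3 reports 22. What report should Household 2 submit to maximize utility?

6

Report 6: project built, pays 6, utility 22 - 6 = 16.
Report 20: project built, pays 20, utility 22 - 20 = 2.
Report 22: project built, pays 22, utility 22 - 22 = 0.
Report 26: project built, pays 26, utility 22 - 26 = -4.
The best choice is 6 with utility 16.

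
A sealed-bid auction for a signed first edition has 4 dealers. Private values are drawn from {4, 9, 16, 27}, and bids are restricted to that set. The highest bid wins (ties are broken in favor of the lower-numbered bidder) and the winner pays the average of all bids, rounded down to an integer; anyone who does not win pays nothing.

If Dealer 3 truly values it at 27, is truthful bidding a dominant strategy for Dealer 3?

No

Consider the case where Dealer 1 bids 4, Dealer 2 bids 4 and Dealer 4 bids 4.
Truthful bid 27: wins, pays 9, utility 27 - 9 = 18.
Bid 9 instead: wins, pays 5, utility 27 - 5 = 22.
Since 22 > 18, bidding 9 is strictly better here, so truthful bidding is not dominant.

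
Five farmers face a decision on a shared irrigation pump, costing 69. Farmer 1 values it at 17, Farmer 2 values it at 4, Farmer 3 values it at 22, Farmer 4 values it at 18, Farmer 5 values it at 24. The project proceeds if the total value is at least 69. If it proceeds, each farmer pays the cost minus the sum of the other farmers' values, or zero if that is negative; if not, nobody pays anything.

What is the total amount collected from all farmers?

Total value 85 ≥ cost 69, so it is built.
Farmer 1: others sum to 68; max(0, 69 - 68) = 1.
Farmer 2: others sum to 81; max(0, 69 - 81) = 0.
Farmer 3: others sum to 63; max(0, 69 - 63) = 6.
Farmer 4: others sum to 67; max(0, 69 - 67) = 2.
Farmer 5: others sum to 61; max(0, 69 - 61) = 8.
Total collected = 1 + 0 + 6 + 2 + 8 = 17.

17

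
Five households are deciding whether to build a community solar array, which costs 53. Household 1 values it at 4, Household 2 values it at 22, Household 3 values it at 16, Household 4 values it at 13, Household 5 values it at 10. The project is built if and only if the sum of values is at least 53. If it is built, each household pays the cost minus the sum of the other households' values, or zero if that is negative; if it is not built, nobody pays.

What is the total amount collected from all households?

15

Total value 65 ≥ cost 53, so it is built.
Household 1: others sum to 61; max(0, 53 - 61) = 0.
Household 2: others sum to 43; max(0, 53 - 43) = 10.
Household 3: others sum to 49; max(0, 53 - 49) = 4.
Household 4: others sum to 52; max(0, 53 - 52) = 1.
Household 5: others sum to 55; max(0, 53 - 55) = 0.
Total collected = 0 + 10 + 4 + 1 + 0 = 15.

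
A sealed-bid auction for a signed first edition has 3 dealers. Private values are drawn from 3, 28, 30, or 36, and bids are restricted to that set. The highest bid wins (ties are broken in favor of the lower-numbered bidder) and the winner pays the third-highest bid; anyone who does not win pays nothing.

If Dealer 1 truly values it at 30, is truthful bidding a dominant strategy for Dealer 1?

No

Consider the case where Dealer 2 bids 3 and Dealer 3 bids 36.
Truthful bid 30: loses, pays 0, utility 0.
Bid 36 instead: wins, pays 3, utility 30 - 3 = 27.
Since 27 > 0, bidding 36 is strictly better here, so truthful bidding is not dominant.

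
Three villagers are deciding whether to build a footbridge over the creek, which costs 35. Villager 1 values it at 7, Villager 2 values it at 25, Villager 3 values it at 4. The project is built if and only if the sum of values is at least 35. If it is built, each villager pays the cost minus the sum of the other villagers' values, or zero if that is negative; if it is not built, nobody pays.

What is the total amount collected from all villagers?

Total value 36 ≥ cost 35, so it is built.
Villager 1: others sum to 29; max(0, 35 - 29) = 6.
Villager 2: others sum to 11; max(0, 35 - 11) = 24.
Villager 3: others sum to 32; max(0, 35 - 32) = 3.
Total collected = 6 + 24 + 3 = 33.

33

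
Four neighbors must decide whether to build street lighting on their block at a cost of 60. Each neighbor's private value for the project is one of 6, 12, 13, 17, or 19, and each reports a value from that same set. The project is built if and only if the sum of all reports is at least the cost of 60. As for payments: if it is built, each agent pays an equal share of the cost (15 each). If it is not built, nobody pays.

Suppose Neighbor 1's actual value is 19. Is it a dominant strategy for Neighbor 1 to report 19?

Check each profile of the others' reports and compare truth against every alternative report.
Others report (6, 17, 19): truth gives 4, best alternative gives 0.
Others report (6, 19, 17): truth gives 4, best alternative gives 0.
Others report (12, 12, 17): truth gives 4, best alternative gives 0.
Others report (12, 13, 17): truth gives 4, best alternative gives 0.
Others report (12, 17, 12): truth gives 4, best alternative gives 0.
Others report (12, 17, 13): truth gives 4, best alternative gives 0.
(Remaining 119 profiles checked similarly; truth is weakly best in each.)
In every case the truthful report is at least as good as any alternative, so it is a dominant strategy.

Yes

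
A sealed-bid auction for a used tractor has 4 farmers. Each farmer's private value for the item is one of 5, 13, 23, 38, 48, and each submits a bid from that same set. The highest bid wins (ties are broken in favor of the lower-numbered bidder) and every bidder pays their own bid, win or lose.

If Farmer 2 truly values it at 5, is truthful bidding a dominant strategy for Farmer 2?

Check each profile of the others' bids and compare truth against every alternative bid.
Others bid (5, 5, 23): truth gives -5, best alternative gives -13.
Others bid (5, 5, 38): truth gives -5, best alternative gives -13.
Others bid (5, 5, 48): truth gives -5, best alternative gives -13.
Others bid (5, 13, 23): truth gives -5, best alternative gives -13.
Others bid (5, 13, 38): truth gives -5, best alternative gives -13.
Others bid (5, 13, 48): truth gives -5, best alternative gives -13.
(Remaining 119 profiles checked similarly; truth is weakly best in each.)
In every case the truthful bid is at least as good as any alternative, so it is a dominant strategy.

Yes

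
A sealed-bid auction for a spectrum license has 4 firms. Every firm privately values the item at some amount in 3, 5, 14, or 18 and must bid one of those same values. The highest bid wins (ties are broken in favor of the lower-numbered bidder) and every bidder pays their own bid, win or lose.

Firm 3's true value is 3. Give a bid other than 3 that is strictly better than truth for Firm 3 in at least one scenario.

Suppose Firm 1 bids 3, Firm 2 bids 3 and Firm 4 bids 3.
Bid 3: loses but pays 3, utility -3.
Bid 5: wins, pays 5, utility 3 - 5 = -2.
So bidding 5 beats truth here (-2 > -3).

5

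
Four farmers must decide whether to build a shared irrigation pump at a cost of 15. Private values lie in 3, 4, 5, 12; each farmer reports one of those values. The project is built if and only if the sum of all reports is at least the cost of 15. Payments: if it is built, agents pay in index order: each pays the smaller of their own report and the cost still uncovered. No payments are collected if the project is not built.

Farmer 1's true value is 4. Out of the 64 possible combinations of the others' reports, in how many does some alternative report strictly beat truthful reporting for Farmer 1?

Others report (3, 3, 12): truth gives 0; report 3 gives 1 > 0. Violating.
Others report (3, 4, 5): truth gives 0; report 3 gives 1 > 0. Violating.
Others report (3, 4, 12): truth gives 0; report 3 gives 1 > 0. Violating.
Others report (3, 5, 4): truth gives 0; report 3 gives 1 > 0. Violating.
Others report (3, 3, 3): truth gives 0; no alternative beats it.
Others report (3, 3, 4): truth gives 0; no alternative beats it.
(Checking all 64 profiles: 54 have a profitable deviation, 10 do not.)

54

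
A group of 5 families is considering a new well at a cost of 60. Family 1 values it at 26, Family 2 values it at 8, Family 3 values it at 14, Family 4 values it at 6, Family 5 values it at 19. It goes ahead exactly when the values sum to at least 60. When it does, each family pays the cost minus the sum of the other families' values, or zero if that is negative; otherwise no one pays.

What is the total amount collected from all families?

Total value 73 ≥ cost 60, so it is built.
Family 1: others sum to 47; max(0, 60 - 47) = 13.
Family 2: others sum to 65; max(0, 60 - 65) = 0.
Family 3: others sum to 59; max(0, 60 - 59) = 1.
Family 4: others sum to 67; max(0, 60 - 67) = 0.
Family 5: others sum to 54; max(0, 60 - 54) = 6.
Total collected = 13 + 0 + 1 + 0 + 6 = 20.

20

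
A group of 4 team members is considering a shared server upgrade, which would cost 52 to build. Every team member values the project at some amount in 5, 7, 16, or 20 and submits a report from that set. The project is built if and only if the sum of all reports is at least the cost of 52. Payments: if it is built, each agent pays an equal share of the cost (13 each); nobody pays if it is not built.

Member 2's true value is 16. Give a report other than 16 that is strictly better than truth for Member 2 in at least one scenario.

Suppose Member 1 reports 5, Member 3 reports 7 and Member 4 reports 20.
Report 16: project not built, utility 0.
Report 20: project built, pays 13, utility 16 - 13 = 3.
So reporting 20 beats truth here (3 > 0).

20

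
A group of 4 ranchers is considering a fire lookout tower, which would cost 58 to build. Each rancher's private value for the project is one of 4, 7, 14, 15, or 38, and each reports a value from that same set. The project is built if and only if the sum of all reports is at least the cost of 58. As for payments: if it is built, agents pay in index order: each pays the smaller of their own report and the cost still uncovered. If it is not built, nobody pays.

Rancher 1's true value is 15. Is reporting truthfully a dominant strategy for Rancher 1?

Consider the case where Rancher 2 reports 4, Rancher 3 reports 4 and Rancher 4 reports 38.
Truthful report 15: project built, pays 15, utility 15 - 15 = 0.
Report 14 instead: project built, pays 14, utility 15 - 14 = 1.
Since 1 > 0, reporting 14 is strictly better here, so truthful reporting is not dominant.

No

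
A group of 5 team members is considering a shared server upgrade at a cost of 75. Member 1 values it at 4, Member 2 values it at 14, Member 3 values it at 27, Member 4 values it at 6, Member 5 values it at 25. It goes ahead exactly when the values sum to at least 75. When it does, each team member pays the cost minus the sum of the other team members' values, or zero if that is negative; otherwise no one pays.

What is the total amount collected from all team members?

71

Total value 76 ≥ cost 75, so it is built.
Member 1: others sum to 72; max(0, 75 - 72) = 3.
Member 2: others sum to 62; max(0, 75 - 62) = 13.
Member 3: others sum to 49; max(0, 75 - 49) = 26.
Member 4: others sum to 70; max(0, 75 - 70) = 5.
Member 5: others sum to 51; max(0, 75 - 51) = 24.
Total collected = 3 + 13 + 26 + 5 + 24 = 71.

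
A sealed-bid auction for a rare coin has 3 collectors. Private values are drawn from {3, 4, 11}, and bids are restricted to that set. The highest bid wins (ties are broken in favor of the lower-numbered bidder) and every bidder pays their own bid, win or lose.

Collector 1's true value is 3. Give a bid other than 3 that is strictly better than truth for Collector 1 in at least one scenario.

Suppose Collector 2 bids 3 and Collector 3 bids 4.
Bid 3: loses but pays 3, utility -3.
Bid 4: wins, pays 4, utility 3 - 4 = -1.
So bidding 4 beats truth here (-1 > -3).

4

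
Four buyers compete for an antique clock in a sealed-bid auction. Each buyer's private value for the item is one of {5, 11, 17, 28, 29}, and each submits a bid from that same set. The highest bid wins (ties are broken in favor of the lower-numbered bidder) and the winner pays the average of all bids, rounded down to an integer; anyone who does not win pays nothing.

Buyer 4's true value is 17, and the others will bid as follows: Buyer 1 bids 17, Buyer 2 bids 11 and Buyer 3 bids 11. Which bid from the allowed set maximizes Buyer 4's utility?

Bid 5: loses, pays 0, utility 0.
Bid 11: loses, pays 0, utility 0.
Bid 17: loses, pays 0, utility 0.
Bid 28: wins, pays 16, utility 17 - 16 = 1.
Bid 29: wins, pays 17, utility 17 - 17 = 0.
The best choice is 28 with utility 1.

28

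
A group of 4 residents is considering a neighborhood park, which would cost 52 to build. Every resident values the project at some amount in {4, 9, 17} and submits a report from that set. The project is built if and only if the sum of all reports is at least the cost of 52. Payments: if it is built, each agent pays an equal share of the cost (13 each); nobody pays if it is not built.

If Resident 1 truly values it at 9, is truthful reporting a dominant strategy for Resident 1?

No

Consider the case where Resident 2 reports 9, Resident 3 reports 17 and Resident 4 reports 17.
Truthful report 9: project built, pays 13, utility 9 - 13 = -4.
Report 4 instead: project not built, utility 0.
Since 0 > -4, reporting 4 is strictly better here, so truthful reporting is not dominant.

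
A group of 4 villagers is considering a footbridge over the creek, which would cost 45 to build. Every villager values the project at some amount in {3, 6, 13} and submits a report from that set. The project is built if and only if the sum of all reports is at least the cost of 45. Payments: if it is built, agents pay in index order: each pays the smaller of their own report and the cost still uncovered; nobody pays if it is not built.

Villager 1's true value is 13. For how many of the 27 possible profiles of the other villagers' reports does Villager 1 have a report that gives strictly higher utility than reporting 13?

Others report (13, 13, 13): truth gives 0; report 6 gives 7 > 0. Violating.
Others report (3, 3, 3): truth gives 0; no alternative beats it.
Others report (3, 3, 6): truth gives 0; no alternative beats it.
(Checking all 27 profiles: 1 has a profitable deviation, 26 do not.)

1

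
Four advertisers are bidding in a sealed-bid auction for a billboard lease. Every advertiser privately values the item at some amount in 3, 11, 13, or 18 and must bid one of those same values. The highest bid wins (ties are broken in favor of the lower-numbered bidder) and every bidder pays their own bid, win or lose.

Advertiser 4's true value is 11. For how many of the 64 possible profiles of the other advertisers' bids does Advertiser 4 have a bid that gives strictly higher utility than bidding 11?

Others bid (3, 3, 11): truth gives -11; bid 13 gives -2 > -11. Violating.
Others bid (3, 3, 13): truth gives -11; bid 3 gives -3 > -11. Violating.
Others bid (3, 3, 18): truth gives -11; bid 3 gives -3 > -11. Violating.
Others bid (3, 11, 3): truth gives -11; bid 13 gives -2 > -11. Violating.
Others bid (3, 3, 3): truth gives 0; no alternative beats it.
(Checking all 64 profiles: 63 have a profitable deviation, 1 does not.)

63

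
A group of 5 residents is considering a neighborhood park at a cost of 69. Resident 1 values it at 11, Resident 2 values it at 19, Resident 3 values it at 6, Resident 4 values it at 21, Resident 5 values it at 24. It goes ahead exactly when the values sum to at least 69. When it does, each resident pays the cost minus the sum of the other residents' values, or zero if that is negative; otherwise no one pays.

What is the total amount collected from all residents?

28

Total value 81 ≥ cost 69, so it is built.
Resident 1: others sum to 70; max(0, 69 - 70) = 0.
Resident 2: others sum to 62; max(0, 69 - 62) = 7.
Resident 3: others sum to 75; max(0, 69 - 75) = 0.
Resident 4: others sum to 60; max(0, 69 - 60) = 9.
Resident 5: others sum to 57; max(0, 69 - 57) = 12.
Total collected = 0 + 7 + 0 + 9 + 12 = 28.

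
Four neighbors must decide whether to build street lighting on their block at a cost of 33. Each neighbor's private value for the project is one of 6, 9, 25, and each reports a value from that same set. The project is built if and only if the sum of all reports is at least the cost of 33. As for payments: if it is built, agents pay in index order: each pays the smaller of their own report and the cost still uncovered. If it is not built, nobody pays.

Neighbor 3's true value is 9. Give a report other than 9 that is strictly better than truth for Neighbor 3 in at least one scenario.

6

Suppose Neighbor 1 reports 6, Neighbor 2 reports 6 and Neighbor 4 reports 25.
Report 9: project built, pays 9, utility 9 - 9 = 0.
Report 6: project built, pays 6, utility 9 - 6 = 3.
So reporting 6 beats truth here (3 > 0).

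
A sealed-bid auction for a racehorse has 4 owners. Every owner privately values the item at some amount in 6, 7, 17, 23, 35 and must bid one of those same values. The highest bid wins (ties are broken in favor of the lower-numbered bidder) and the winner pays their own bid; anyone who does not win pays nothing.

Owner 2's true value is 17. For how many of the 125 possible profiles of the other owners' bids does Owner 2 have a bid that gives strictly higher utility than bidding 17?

Others bid (6, 6, 6): truth gives 0; bid 7 gives 10 > 0. Violating.
Others bid (6, 6, 7): truth gives 0; bid 7 gives 10 > 0. Violating.
Others bid (6, 7, 6): truth gives 0; bid 7 gives 10 > 0. Violating.
Others bid (6, 7, 7): truth gives 0; bid 7 gives 10 > 0. Violating.
Others bid (6, 6, 17): truth gives 0; no alternative beats it.
Others bid (6, 6, 23): truth gives 0; no alternative beats it.
(Checking all 125 profiles: 4 have a profitable deviation, 121 do not.)

4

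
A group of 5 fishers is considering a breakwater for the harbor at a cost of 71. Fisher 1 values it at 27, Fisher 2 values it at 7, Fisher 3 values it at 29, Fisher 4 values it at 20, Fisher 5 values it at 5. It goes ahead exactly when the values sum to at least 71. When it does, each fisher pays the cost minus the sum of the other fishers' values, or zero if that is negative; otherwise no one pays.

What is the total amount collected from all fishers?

Total value 88 ≥ cost 71, so it is built.
Fisher 1: others sum to 61; max(0, 71 - 61) = 10.
Fisher 2: others sum to 81; max(0, 71 - 81) = 0.
Fisher 3: others sum to 59; max(0, 71 - 59) = 12.
Fisher 4: others sum to 68; max(0, 71 - 68) = 3.
Fisher 5: others sum to 83; max(0, 71 - 83) = 0.
Total collected = 10 + 0 + 12 + 3 + 0 = 25.

25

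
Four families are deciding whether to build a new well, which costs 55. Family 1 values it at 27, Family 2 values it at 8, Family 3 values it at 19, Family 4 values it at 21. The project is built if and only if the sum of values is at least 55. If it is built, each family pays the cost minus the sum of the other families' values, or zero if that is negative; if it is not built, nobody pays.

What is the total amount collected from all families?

8

Total value 75 ≥ cost 55, so it is built.
Family 1: others sum to 48; max(0, 55 - 48) = 7.
Family 2: others sum to 67; max(0, 55 - 67) = 0.
Family 3: others sum to 56; max(0, 55 - 56) = 0.
Family 4: others sum to 54; max(0, 55 - 54) = 1.
Total collected = 7 + 0 + 0 + 1 = 8.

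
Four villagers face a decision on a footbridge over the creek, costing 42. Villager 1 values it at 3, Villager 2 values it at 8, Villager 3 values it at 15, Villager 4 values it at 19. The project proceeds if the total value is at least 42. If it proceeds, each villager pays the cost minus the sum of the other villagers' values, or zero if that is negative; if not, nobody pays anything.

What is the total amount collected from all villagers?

33

Total value 45 ≥ cost 42, so it is built.
Villager 1: others sum to 42; max(0, 42 - 42) = 0.
Villager 2: others sum to 37; max(0, 42 - 37) = 5.
Villager 3: others sum to 30; max(0, 42 - 30) = 12.
Villager 4: others sum to 26; max(0, 42 - 26) = 16.
Total collected = 0 + 5 + 12 + 16 = 33.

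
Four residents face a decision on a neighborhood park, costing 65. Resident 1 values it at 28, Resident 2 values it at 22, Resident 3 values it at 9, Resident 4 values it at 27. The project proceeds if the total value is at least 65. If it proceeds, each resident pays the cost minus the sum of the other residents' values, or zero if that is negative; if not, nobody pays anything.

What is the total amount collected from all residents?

Total value 86 ≥ cost 65, so it is built.
Resident 1: others sum to 58; max(0, 65 - 58) = 7.
Resident 2: others sum to 64; max(0, 65 - 64) = 1.
Resident 3: others sum to 77; max(0, 65 - 77) = 0.
Resident 4: others sum to 59; max(0, 65 - 59) = 6.
Total collected = 7 + 1 + 0 + 6 = 14.

14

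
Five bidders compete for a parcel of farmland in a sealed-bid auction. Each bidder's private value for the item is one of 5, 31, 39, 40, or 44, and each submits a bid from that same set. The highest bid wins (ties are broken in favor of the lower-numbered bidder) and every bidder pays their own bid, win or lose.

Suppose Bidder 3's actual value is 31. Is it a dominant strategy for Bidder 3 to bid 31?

No

Consider the case where Bidder 1 bids 5, Bidder 2 bids 5, Bidder 4 bids 5 and Bidder 5 bids 39.
Truthful bid 31: loses but pays 31, utility -31.
Bid 5 instead: loses but pays 5, utility -5.
Since -5 > -31, bidding 5 is strictly better here, so truthful bidding is not dominant.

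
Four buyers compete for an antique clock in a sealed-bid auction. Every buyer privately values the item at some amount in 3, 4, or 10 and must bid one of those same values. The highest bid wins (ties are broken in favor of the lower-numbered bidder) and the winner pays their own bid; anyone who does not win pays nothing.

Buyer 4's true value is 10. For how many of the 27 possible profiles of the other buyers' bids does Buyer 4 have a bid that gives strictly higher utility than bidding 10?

1

Others bid (3, 3, 3): truth gives 0; bid 4 gives 6 > 0. Violating.
Others bid (3, 3, 4): truth gives 0; no alternative beats it.
Others bid (3, 3, 10): truth gives 0; no alternative beats it.
(Checking all 27 profiles: 1 has a profitable deviation, 26 do not.)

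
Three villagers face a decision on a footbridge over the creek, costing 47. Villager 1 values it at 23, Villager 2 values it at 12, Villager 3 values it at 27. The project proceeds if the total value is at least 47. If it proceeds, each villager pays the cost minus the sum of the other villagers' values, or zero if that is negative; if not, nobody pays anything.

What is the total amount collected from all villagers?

Total value 62 ≥ cost 47, so it is built.
Villager 1: others sum to 39; max(0, 47 - 39) = 8.
Villager 2: others sum to 50; max(0, 47 - 50) = 0.
Villager 3: others sum to 35; max(0, 47 - 35) = 12.
Total collected = 8 + 0 + 12 = 20.

20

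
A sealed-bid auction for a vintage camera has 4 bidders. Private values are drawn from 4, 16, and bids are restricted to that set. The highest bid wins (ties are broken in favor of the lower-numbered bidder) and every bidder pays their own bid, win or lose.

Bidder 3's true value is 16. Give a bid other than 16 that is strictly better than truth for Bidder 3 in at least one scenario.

Suppose Bidder 1 bids 4, Bidder 2 bids 16 and Bidder 4 bids 4.
Bid 16: loses but pays 16, utility -16.
Bid 4: loses but pays 4, utility -4.
So bidding 4 beats truth here (-4 > -16).

4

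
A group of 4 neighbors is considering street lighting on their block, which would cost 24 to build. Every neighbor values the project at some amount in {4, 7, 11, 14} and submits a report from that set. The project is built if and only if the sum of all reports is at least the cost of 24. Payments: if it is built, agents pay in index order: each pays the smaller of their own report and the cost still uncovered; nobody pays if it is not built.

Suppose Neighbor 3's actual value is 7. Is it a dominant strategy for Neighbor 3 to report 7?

No

Consider the case where Neighbor 1 reports 4, Neighbor 2 reports 4 and Neighbor 4 reports 14.
Truthful report 7: project built, pays 7, utility 7 - 7 = 0.
Report 4 instead: project built, pays 4, utility 7 - 4 = 3.
Since 3 > 0, reporting 4 is strictly better here, so truthful reporting is not dominant.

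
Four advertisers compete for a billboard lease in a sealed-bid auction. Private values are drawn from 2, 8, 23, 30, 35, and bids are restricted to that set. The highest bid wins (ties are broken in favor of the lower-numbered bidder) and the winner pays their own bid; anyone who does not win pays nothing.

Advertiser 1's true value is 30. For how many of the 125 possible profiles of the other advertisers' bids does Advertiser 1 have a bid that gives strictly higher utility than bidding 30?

Others bid (2, 2, 2): truth gives 0; bid 2 gives 28 > 0. Violating.
Others bid (2, 2, 8): truth gives 0; bid 8 gives 22 > 0. Violating.
Others bid (2, 2, 23): truth gives 0; bid 23 gives 7 > 0. Violating.
Others bid (2, 8, 2): truth gives 0; bid 8 gives 22 > 0. Violating.
Others bid (2, 2, 30): truth gives 0; no alternative beats it.
Others bid (2, 2, 35): truth gives 0; no alternative beats it.
(Checking all 125 profiles: 27 have a profitable deviation, 98 do not.)

27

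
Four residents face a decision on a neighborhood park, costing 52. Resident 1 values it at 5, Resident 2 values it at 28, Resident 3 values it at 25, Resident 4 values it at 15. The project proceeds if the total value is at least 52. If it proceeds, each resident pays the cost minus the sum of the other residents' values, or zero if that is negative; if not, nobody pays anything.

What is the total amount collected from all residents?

11

Total value 73 ≥ cost 52, so it is built.
Resident 1: others sum to 68; max(0, 52 - 68) = 0.
Resident 2: others sum to 45; max(0, 52 - 45) = 7.
Resident 3: others sum to 48; max(0, 52 - 48) = 4.
Resident 4: others sum to 58; max(0, 52 - 58) = 0.
Total collected = 0 + 7 + 4 + 0 = 11.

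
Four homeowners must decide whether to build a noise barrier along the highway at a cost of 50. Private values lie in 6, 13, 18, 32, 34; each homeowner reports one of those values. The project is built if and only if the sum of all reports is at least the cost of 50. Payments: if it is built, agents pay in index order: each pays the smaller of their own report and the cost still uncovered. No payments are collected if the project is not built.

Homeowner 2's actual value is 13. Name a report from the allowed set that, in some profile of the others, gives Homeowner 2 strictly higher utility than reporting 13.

Suppose Homeowner 1 reports 6, Homeowner 3 reports 6 and Homeowner 4 reports 32.
Report 13: project built, pays 13, utility 13 - 13 = 0.
Report 6: project built, pays 6, utility 13 - 6 = 7.
So reporting 6 beats truth here (7 > 0).

6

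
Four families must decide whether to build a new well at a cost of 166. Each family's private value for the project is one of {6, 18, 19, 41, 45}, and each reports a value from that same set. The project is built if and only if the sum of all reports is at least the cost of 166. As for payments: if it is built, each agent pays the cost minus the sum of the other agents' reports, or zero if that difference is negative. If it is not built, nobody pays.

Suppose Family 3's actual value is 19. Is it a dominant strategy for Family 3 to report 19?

Yes

Check each profile of the others' reports and compare truth against every alternative report.
Others report (6, 6, 6): truth gives 0, best alternative gives 0.
Others report (6, 6, 18): truth gives 0, best alternative gives 0.
Others report (6, 6, 19): truth gives 0, best alternative gives 0.
Others report (6, 6, 41): truth gives 0, best alternative gives 0.
Others report (6, 6, 45): truth gives 0, best alternative gives 0.
Others report (6, 18, 6): truth gives 0, best alternative gives 0.
(Remaining 119 profiles checked similarly; truth is weakly best in each.)
In every case the truthful report is at least as good as any alternative, so it is a dominant strategy.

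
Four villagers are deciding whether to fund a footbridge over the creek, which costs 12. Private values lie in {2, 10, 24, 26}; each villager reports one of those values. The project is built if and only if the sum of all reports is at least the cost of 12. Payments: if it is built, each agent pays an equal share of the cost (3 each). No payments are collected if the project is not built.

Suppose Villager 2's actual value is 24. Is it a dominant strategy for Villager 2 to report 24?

Check each profile of the others' reports and compare truth against every alternative report.
Others report (2, 2, 2): truth gives 21, best alternative gives 21.
Others report (2, 2, 10): truth gives 21, best alternative gives 21.
Others report (2, 2, 24): truth gives 21, best alternative gives 21.
Others report (2, 2, 26): truth gives 21, best alternative gives 21.
Others report (2, 10, 2): truth gives 21, best alternative gives 21.
Others report (2, 10, 10): truth gives 21, best alternative gives 21.
(Remaining 58 profiles checked similarly; truth is weakly best in each.)
In every case the truthful report is at least as good as any alternative, so it is a dominant strategy.

Yes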